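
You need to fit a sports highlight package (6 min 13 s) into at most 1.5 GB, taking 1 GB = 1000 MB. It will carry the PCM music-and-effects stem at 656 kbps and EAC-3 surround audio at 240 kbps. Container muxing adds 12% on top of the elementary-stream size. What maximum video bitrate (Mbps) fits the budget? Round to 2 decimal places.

Budget: 1.5 GB = 12000.0 Mb.
Stream payload after overhead: 12000.0 / 1.12 = 10714.3 Mb.
6 min 13 s = 373 s
Total bitrate budget: 10714.3 Mb / 373 s = 28.725 Mbps.
Audio total: 656 + 240 = 896 kbps = 0.896 Mbps.
Video: 28.725 − 0.896 = 27.829 Mbps.

27.83 Mbps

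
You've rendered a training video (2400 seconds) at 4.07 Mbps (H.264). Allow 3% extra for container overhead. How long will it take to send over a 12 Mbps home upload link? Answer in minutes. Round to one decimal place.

14.0 minutes

File: 4.070 Mbps × 2400 s = 9768.0 Mb.
With 3% container overhead: ×1.03. → 10061.0 Mb.
At 12 Mbps: 10061.0 / 12 = 838.4 s ≈ 14 minutes.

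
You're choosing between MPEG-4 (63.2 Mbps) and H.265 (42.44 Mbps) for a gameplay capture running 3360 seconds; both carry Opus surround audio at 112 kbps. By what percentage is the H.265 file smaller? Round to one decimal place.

Audio: 112 kbps = 0.112 Mbps.
MPEG-4: 63.312 Mbps × 3360 s = 212728.3 Mb = 24.765 GiB.
H.265: 42.552 Mbps × 3360 s = 142974.7 Mb = 16.644 GiB.
Reduction: (1 − 16.644/24.765) × 100 = 32.79%.

32.8%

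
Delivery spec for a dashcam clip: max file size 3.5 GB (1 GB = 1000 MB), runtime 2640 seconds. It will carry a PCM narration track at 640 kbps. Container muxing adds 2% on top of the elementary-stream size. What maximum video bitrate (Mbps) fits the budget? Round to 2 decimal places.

Budget: 3.5 GB = 28000.0 Mb.
Stream payload after overhead: 28000.0 / 1.02 = 27451.0 Mb.
Total bitrate budget: 27451.0 Mb / 2640 s = 10.398 Mbps.
Audio: 640 kbps = 0.640 Mbps.
Video: 10.398 − 0.640 = 9.758 Mbps.

9.76 Mbps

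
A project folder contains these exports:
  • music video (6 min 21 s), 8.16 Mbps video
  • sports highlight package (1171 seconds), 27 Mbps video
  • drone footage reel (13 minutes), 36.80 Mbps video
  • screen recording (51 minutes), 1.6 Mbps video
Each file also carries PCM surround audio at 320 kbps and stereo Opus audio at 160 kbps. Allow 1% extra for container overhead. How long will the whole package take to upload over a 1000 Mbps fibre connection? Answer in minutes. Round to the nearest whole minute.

1 minutes

Audio total: 320 + 160 = 480 kbps = 0.480 Mbps.
music video: 8.640 Mbps × 381 s × 1.01 = 3324.8 Mb
sports highlight package: 27.480 Mbps × 1171 s × 1.01 = 32500.9 Mb
drone footage reel: 37.280 Mbps × 780 s × 1.01 = 29369.2 Mb
screen recording: 2.080 Mbps × 3060 s × 1.01 = 6428.4 Mb
Total: 71623.3 Mb = 8952.9 MB.
At 1000 Mbps: 71623.3 / 1000 = 72 s ≈ 1.19 minutes.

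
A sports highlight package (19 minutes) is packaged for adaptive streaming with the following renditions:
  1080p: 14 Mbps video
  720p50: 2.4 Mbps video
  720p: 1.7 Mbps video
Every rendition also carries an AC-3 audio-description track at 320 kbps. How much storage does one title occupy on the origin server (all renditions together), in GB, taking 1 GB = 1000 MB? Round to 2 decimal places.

2.72 GB

19 min = 1140 s
Audio: 320 kbps = 0.320 Mbps.
Sum of rendition bitrates: (14+0.320) + (2.4+0.320) + (1.7+0.320) = 19.060 Mbps.
× 1140 s = 21,728 Mb = 2,716 MB = 2.716 GB.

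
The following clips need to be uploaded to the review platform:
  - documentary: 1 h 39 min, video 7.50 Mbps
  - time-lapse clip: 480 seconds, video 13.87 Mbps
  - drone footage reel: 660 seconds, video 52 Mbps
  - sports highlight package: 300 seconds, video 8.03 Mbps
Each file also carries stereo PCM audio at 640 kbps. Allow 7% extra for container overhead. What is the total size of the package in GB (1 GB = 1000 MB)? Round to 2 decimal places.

12.39 GB

Audio: 640 kbps = 0.640 Mbps.
documentary: 8.140 Mbps × 5940 s × 1.07 = 51736.2 Mb
time-lapse clip: 14.510 Mbps × 480 s × 1.07 = 7452.3 Mb
drone footage reel: 52.640 Mbps × 660 s × 1.07 = 37174.4 Mb
sports highlight package: 8.670 Mbps × 300 s × 1.07 = 2783.1 Mb
Total: 99146.0 Mb = 12393.2 MB.
= 12.39 GB.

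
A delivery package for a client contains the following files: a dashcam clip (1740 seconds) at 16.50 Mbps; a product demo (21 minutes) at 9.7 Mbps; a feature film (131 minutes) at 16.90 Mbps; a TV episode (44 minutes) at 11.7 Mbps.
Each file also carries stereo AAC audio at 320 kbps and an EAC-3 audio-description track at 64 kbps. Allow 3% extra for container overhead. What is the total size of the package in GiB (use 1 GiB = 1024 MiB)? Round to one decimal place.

25.2 GiB

Audio total: 320 + 64 = 384 kbps = 0.384 Mbps.
dashcam clip: 16.884 Mbps × 1740 s × 1.03 = 30259.5 Mb
product demo: 10.084 Mbps × 1260 s × 1.03 = 13087.0 Mb
feature film: 17.284 Mbps × 7860 s × 1.03 = 139927.8 Mb
TV episode: 12.084 Mbps × 2640 s × 1.03 = 32858.8 Mb
Total: 216133.1 Mb = 27016.6 MB.
= 25.16 GiB.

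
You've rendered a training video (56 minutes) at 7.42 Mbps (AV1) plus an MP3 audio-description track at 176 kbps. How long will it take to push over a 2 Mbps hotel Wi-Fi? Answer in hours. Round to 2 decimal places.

3.54 hours

56 min = 3360 s
Audio: 176 kbps = 0.176 Mbps.
Total bitrate: 7.596 Mbps.
File: 7.596 Mbps × 3360 s = 25522.6 Mb.
At 2 Mbps: 25522.6 / 2 = 12761.3 s ≈ 3.54 hours.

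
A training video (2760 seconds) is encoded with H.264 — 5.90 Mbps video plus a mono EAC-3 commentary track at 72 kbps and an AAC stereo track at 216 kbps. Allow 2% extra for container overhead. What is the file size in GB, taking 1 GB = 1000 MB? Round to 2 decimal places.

Audio total: 72 + 216 = 288 kbps = 0.288 Mbps.
Total bitrate: 5.90 + 0.288 = 6.188 Mbps.
Stream data: 6.188 Mbps × 2760 s = 17078.9 Mb.
With 2% container overhead: ×1.02.
17,420 Mb ÷ 8 = 2,178 MB → 2.178 GB.

2.18 GB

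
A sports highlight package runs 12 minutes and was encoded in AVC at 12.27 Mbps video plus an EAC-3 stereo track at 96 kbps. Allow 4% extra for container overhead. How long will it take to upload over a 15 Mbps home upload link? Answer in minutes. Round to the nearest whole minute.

10 minutes

12 min = 720 s
Audio: 96 kbps = 0.096 Mbps.
Total bitrate: 12.366 Mbps.
File: 12.366 Mbps × 720 s = 8903.5 Mb.
With 4% container overhead: ×1.04. → 9259.7 Mb.
At 15 Mbps: 9259.7 / 15 = 617.3 s ≈ 10.3 minutes.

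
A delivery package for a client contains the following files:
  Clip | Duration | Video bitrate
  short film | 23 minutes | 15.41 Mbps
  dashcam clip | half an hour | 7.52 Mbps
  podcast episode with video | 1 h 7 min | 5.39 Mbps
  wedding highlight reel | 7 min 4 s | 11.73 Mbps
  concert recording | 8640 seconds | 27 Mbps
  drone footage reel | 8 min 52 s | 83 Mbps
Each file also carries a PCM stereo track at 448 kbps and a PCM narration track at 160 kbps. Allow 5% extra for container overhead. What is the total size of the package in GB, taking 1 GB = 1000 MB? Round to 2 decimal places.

45.82 GB

Audio total: 448 + 160 = 608 kbps = 0.608 Mbps.
short film: 16.018 Mbps × 1380 s × 1.05 = 23210.1 Mb
dashcam clip: 8.128 Mbps × 1800 s × 1.05 = 15361.9 Mb
podcast episode with video: 5.998 Mbps × 4020 s × 1.05 = 25317.6 Mb
wedding highlight reel: 12.338 Mbps × 424 s × 1.05 = 5492.9 Mb
concert recording: 27.608 Mbps × 8640 s × 1.05 = 250459.8 Mb
drone footage reel: 83.608 Mbps × 532 s × 1.05 = 46703.4 Mb
Total: 366545.6 Mb = 45818.2 MB.
= 45.82 GB.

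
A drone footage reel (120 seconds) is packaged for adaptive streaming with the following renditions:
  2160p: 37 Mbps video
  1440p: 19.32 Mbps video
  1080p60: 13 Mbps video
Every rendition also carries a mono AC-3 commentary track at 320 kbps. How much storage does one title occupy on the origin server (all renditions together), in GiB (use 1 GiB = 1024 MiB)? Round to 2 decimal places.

0.98 GiB

Audio: 320 kbps = 0.320 Mbps.
Sum of rendition bitrates: (37+0.320) + (19.32+0.320) + (13+0.320) = 70.280 Mbps.
× 120 s = 8,434 Mb = 1,054 MB = 0.9818 GiB.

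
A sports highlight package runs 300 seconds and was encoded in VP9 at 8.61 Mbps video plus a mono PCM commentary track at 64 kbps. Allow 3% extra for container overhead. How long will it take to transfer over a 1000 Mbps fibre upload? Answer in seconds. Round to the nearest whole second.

Audio: 64 kbps = 0.064 Mbps.
Total bitrate: 8.674 Mbps.
File: 8.674 Mbps × 300 s = 2602.2 Mb.
With 3% container overhead: ×1.03. → 2680.3 Mb.
At 1000 Mbps: 2680.3 / 1000 = 2.7 s ≈ 2.68 seconds.

3 seconds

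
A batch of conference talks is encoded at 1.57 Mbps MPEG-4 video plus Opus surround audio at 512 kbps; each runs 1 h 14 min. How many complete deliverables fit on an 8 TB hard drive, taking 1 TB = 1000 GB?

6923

1 h 14 min = 74 min = 4440 s
Audio: 512 kbps = 0.512 Mbps.
Total bitrate: 2.082 Mbps.
Per item: 2.082 Mbps × 4440 s = 9,244 Mb = 1,156 MB.
Capacity: 8 TB = 64,000,000 Mb; 6923.35 items → 6923 complete.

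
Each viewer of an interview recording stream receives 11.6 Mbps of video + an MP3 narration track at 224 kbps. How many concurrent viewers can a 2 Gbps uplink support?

169

Audio: 224 kbps = 0.224 Mbps.
Per-viewer media rate: 11.824 Mbps.
2 Gbps = 2,000 Mbps; 2,000 / 11.824 = 169.15 → 169 viewers.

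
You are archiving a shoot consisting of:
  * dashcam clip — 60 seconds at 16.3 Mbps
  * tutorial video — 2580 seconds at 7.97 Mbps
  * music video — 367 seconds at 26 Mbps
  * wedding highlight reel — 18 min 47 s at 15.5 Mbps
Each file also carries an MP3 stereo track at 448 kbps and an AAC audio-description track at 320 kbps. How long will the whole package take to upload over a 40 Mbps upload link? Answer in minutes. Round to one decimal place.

21.6 minutes

Audio total: 448 + 320 = 768 kbps = 0.768 Mbps.
dashcam clip: 17.068 Mbps × 60 s = 1024.1 Mb
tutorial video: 8.738 Mbps × 2580 s = 22544.0 Mb
music video: 26.768 Mbps × 367 s = 9823.9 Mb
wedding highlight reel: 16.268 Mbps × 1127 s = 18334.0 Mb
Total: 51726.0 Mb = 6465.8 MB.
At 40 Mbps: 51726.0 / 40 = 1293 s ≈ 21.6 minutes.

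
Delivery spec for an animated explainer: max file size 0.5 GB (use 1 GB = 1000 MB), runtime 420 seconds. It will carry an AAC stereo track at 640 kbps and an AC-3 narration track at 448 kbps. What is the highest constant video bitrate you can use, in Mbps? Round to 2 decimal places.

8.44 Mbps

Budget: 0.5 GB = 4000.0 Mb.
Total bitrate budget: 4000.0 Mb / 420 s = 9.524 Mbps.
Audio total: 640 + 448 = 1088 kbps = 1.088 Mbps.
Video: 9.524 − 1.088 = 8.436 Mbps.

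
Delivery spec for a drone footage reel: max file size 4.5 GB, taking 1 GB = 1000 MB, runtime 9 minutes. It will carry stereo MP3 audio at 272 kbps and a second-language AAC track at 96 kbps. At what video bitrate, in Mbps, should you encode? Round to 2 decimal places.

66.30 Mbps

Budget: 4.5 GB = 36000.0 Mb.
9 min = 540 s
Total bitrate budget: 36000.0 Mb / 540 s = 66.667 Mbps.
Audio total: 272 + 96 = 368 kbps = 0.368 Mbps.
Video: 66.667 − 0.368 = 66.299 Mbps.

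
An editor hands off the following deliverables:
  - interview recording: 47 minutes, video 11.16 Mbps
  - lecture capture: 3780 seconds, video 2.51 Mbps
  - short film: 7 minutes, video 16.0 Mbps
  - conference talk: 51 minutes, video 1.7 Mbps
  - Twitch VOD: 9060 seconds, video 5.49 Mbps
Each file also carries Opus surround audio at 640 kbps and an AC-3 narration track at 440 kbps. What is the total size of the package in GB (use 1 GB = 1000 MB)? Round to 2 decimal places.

15.41 GB

Audio total: 640 + 440 = 1080 kbps = 1.080 Mbps.
interview recording: 12.240 Mbps × 2820 s = 34516.8 Mb
lecture capture: 3.590 Mbps × 3780 s = 13570.2 Mb
short film: 17.080 Mbps × 420 s = 7173.6 Mb
conference talk: 2.780 Mbps × 3060 s = 8506.8 Mb
Twitch VOD: 6.570 Mbps × 9060 s = 59524.2 Mb
Total: 123291.6 Mb = 15411.5 MB.
= 15.41 GB.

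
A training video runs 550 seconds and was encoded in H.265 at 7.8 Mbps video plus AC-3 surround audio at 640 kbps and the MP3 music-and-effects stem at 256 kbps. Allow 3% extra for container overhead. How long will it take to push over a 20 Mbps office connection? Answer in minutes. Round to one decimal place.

Audio total: 640 + 256 = 896 kbps = 0.896 Mbps.
Total bitrate: 8.696 Mbps.
File: 8.696 Mbps × 550 s = 4782.8 Mb.
With 3% container overhead: ×1.03. → 4926.3 Mb.
At 20 Mbps: 4926.3 / 20 = 246.3 s ≈ 4.11 minutes.

4.1 minutes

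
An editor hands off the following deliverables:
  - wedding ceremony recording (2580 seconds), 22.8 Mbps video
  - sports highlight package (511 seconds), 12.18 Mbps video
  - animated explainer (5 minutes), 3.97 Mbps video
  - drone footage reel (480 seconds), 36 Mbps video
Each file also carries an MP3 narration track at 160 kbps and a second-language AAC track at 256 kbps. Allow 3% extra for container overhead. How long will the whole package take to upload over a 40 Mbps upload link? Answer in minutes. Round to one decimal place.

36.5 minutes

Audio total: 160 + 256 = 416 kbps = 0.416 Mbps.
wedding ceremony recording: 23.216 Mbps × 2580 s × 1.03 = 61694.2 Mb
sports highlight package: 12.596 Mbps × 511 s × 1.03 = 6629.7 Mb
animated explainer: 4.386 Mbps × 300 s × 1.03 = 1355.3 Mb
drone footage reel: 36.416 Mbps × 480 s × 1.03 = 18004.1 Mb
Total: 87683.2 Mb = 10960.4 MB.
At 40 Mbps: 87683.2 / 40 = 2192 s ≈ 36.5 minutes.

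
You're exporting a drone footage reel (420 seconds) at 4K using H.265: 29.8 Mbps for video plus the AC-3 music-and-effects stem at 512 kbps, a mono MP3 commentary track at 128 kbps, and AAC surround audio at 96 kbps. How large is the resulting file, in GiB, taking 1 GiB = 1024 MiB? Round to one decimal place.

Audio total: 512 + 128 + 96 = 736 kbps = 0.736 Mbps.
Total bitrate: 29.8 + 0.736 = 30.536 Mbps.
Stream data: 30.536 Mbps × 420 s = 12825.1 Mb.
12,825 Mb = 1,603,140,000 bytes ÷ 1,073,741,824 = 1.493 GiB.

1.5 GiB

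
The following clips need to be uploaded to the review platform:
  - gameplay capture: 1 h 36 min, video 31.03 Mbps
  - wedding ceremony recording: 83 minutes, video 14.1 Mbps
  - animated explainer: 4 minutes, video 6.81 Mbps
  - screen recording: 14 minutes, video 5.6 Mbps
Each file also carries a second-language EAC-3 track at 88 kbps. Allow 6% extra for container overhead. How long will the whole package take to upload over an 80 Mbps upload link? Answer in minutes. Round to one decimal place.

56.6 minutes

Audio: 88 kbps = 0.088 Mbps.
gameplay capture: 31.118 Mbps × 5760 s × 1.06 = 189994.1 Mb
wedding ceremony recording: 14.188 Mbps × 4980 s × 1.06 = 74895.6 Mb
animated explainer: 6.898 Mbps × 240 s × 1.06 = 1754.9 Mb
screen recording: 5.688 Mbps × 840 s × 1.06 = 5064.6 Mb
Total: 271709.1 Mb = 33963.6 MB.
At 80 Mbps: 271709.1 / 80 = 3396 s ≈ 56.6 minutes.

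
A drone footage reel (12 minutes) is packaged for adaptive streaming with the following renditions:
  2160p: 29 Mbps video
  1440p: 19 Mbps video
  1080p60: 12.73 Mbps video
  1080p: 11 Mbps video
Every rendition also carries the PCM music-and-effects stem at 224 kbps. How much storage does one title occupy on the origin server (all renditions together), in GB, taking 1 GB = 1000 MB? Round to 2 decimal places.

12 min = 720 s
Audio: 224 kbps = 0.224 Mbps.
Sum of rendition bitrates: (29+0.224) + (19+0.224) + (12.73+0.224) + (11+0.224) = 72.626 Mbps.
× 720 s = 52,291 Mb = 6,536 MB = 6.536 GB.

6.54 GB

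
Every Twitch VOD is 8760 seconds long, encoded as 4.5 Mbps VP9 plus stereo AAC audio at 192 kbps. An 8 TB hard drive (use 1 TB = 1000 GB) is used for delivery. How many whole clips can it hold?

1557

Audio: 192 kbps = 0.192 Mbps.
Total bitrate: 4.692 Mbps.
Per item: 4.692 Mbps × 8760 s = 41,102 Mb = 5,138 MB.
Capacity: 8 TB = 64,000,000 Mb; 1557.10 items → 1557 complete.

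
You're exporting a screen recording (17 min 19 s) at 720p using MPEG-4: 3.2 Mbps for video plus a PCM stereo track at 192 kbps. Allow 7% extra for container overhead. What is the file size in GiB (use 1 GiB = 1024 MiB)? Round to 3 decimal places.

17 min 19 s = 1039 s
Audio: 192 kbps = 0.192 Mbps.
Total bitrate: 3.2 + 0.192 = 3.392 Mbps.
Stream data: 3.392 Mbps × 1039 s = 3524.3 Mb.
With 7% container overhead: ×1.07.
3,771 Mb = 471,373,520 bytes ÷ 1,073,741,824 = 0.439 GiB.

0.439 GiB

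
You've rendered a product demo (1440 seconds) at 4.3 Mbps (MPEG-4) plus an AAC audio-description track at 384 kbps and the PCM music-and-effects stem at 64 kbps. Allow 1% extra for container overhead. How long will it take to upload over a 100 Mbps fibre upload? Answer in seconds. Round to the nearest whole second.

69 seconds

Audio total: 384 + 64 = 448 kbps = 0.448 Mbps.
Total bitrate: 4.748 Mbps.
File: 4.748 Mbps × 1440 s = 6837.1 Mb.
With 1% container overhead: ×1.01. → 6905.5 Mb.
At 100 Mbps: 6905.5 / 100 = 69.1 s ≈ 69.1 seconds.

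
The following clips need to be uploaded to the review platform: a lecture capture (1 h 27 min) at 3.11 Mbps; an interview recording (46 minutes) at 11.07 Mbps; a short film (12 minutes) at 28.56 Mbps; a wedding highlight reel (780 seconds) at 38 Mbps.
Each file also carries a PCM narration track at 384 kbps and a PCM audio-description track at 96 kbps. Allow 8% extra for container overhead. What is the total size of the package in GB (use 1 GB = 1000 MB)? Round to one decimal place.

13.7 GB

Audio total: 384 + 96 = 480 kbps = 0.480 Mbps.
lecture capture: 3.590 Mbps × 5220 s × 1.08 = 20239.0 Mb
interview recording: 11.550 Mbps × 2760 s × 1.08 = 34428.2 Mb
short film: 29.040 Mbps × 720 s × 1.08 = 22581.5 Mb
wedding highlight reel: 38.480 Mbps × 780 s × 1.08 = 32415.6 Mb
Total: 109664.3 Mb = 13708.0 MB.
= 13.71 GB.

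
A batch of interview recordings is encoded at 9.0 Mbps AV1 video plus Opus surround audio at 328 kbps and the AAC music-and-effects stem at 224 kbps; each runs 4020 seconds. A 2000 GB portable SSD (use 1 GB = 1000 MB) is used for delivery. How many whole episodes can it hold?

Audio total: 328 + 224 = 552 kbps = 0.552 Mbps.
Total bitrate: 9.552 Mbps.
Per item: 9.552 Mbps × 4020 s = 38,399 Mb = 4,800 MB.
Capacity: 2000 GB = 16,000,000 Mb; 416.68 items → 416 complete.

416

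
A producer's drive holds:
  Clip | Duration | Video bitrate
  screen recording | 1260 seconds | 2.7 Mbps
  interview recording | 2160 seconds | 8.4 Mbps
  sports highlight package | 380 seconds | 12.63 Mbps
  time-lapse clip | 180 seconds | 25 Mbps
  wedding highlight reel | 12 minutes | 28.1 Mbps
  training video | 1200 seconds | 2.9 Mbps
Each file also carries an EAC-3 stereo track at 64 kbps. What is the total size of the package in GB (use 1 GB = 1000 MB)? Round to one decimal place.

6.9 GB

Audio: 64 kbps = 0.064 Mbps.
screen recording: 2.764 Mbps × 1260 s = 3482.6 Mb
interview recording: 8.464 Mbps × 2160 s = 18282.2 Mb
sports highlight package: 12.694 Mbps × 380 s = 4823.7 Mb
time-lapse clip: 25.064 Mbps × 180 s = 4511.5 Mb
wedding highlight reel: 28.164 Mbps × 720 s = 20278.1 Mb
training video: 2.964 Mbps × 1200 s = 3556.8 Mb
Total: 54935.0 Mb = 6866.9 MB.
= 6.867 GB.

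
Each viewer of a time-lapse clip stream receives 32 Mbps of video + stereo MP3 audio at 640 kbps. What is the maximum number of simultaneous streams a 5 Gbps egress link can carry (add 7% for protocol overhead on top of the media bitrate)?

143

Audio: 640 kbps = 0.640 Mbps.
Per-viewer media rate: 32.640 Mbps.
On the wire with 7% overhead: 34.925 Mbps.
5 Gbps = 5,000 Mbps; 5,000 / 34.925 = 143.16 → 143 viewers.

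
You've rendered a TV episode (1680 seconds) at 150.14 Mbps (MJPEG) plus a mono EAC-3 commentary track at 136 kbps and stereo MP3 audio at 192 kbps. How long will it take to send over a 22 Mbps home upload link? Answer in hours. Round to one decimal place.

3.2 hours

Audio total: 136 + 192 = 328 kbps = 0.328 Mbps.
Total bitrate: 150.468 Mbps.
File: 150.468 Mbps × 1680 s = 252786.2 Mb.
At 22 Mbps: 252786.2 / 22 = 11490.3 s ≈ 3.19 hours.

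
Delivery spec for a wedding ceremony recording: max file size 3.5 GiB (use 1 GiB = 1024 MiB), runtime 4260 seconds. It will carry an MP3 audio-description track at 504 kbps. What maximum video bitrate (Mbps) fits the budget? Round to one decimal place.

Budget: 3.5 GiB = 30064.8 Mb.
Total bitrate budget: 30064.8 Mb / 4260 s = 7.057 Mbps.
Audio: 504 kbps = 0.504 Mbps.
Video: 7.057 − 0.504 = 6.553 Mbps.

6.6 Mbps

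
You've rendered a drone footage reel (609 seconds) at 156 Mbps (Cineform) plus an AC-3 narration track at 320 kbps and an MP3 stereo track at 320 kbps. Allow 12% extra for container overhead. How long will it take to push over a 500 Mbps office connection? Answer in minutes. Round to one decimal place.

3.6 minutes

Audio total: 320 + 320 = 640 kbps = 0.640 Mbps.
Total bitrate: 156.640 Mbps.
File: 156.640 Mbps × 609 s = 95393.8 Mb.
With 12% container overhead: ×1.12. → 106841.0 Mb.
At 500 Mbps: 106841.0 / 500 = 213.7 s ≈ 3.56 minutes.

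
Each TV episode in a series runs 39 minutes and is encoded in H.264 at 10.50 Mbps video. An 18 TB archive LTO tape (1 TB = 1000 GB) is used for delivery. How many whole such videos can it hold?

39 min = 2340 s
Per item: 10.500 Mbps × 2340 s = 24,570 Mb = 3,071 MB.
Capacity: 18 TB = 144,000,000 Mb; 5860.81 items → 5860 complete.

5860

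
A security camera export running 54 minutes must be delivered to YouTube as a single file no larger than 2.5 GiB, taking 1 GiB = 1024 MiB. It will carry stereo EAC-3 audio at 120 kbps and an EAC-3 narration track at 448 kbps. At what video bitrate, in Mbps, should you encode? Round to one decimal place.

Budget: 2.5 GiB = 21474.8 Mb.
54 min = 3240 s
Total bitrate budget: 21474.8 Mb / 3240 s = 6.628 Mbps.
Audio total: 120 + 448 = 568 kbps = 0.568 Mbps.
Video: 6.628 − 0.568 = 6.060 Mbps.

6.1 Mbps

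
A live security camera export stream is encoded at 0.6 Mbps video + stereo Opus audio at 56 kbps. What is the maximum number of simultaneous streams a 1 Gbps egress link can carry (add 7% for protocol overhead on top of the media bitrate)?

1424

Audio: 56 kbps = 0.056 Mbps.
Per-viewer media rate: 0.656 Mbps.
On the wire with 7% overhead: 0.702 Mbps.
1 Gbps = 1,000 Mbps; 1,000 / 0.702 = 1424.66 → 1424 viewers.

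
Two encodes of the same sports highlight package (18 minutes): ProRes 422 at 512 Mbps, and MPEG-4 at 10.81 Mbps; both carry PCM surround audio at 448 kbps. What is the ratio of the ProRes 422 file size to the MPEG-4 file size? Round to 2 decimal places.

18 min = 1080 s
Audio: 448 kbps = 0.448 Mbps.
ProRes 422: 512.448 Mbps × 1080 s = 553443.8 Mb = 69.180 GB.
MPEG-4: 11.258 Mbps × 1080 s = 12158.6 Mb = 1.520 GB.
Ratio: 69.180 / 1.520 = 45.519.

45.52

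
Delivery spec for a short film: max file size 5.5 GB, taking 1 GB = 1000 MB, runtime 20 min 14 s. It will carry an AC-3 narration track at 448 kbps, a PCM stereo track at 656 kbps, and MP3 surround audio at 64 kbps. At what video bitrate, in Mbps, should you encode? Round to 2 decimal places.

Budget: 5.5 GB = 44000.0 Mb.
20 min 14 s = 1214 s
Total bitrate budget: 44000.0 Mb / 1214 s = 36.244 Mbps.
Audio total: 448 + 656 + 64 = 1168 kbps = 1.168 Mbps.
Video: 36.244 − 1.168 = 35.076 Mbps.

35.08 Mbps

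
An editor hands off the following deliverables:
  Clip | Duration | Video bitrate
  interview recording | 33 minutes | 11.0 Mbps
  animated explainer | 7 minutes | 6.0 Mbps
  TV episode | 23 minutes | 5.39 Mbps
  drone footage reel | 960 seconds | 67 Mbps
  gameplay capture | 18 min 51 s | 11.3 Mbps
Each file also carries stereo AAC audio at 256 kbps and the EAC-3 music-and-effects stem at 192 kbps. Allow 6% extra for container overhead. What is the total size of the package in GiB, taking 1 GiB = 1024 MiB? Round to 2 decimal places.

Audio total: 256 + 192 = 448 kbps = 0.448 Mbps.
interview recording: 11.448 Mbps × 1980 s × 1.06 = 24027.1 Mb
animated explainer: 6.448 Mbps × 420 s × 1.06 = 2870.6 Mb
TV episode: 5.838 Mbps × 1380 s × 1.06 = 8539.8 Mb
drone footage reel: 67.448 Mbps × 960 s × 1.06 = 68635.1 Mb
gameplay capture: 11.748 Mbps × 1131 s × 1.06 = 14084.2 Mb
Total: 118156.8 Mb = 14769.6 MB.
= 13.76 GiB.

13.76 GiB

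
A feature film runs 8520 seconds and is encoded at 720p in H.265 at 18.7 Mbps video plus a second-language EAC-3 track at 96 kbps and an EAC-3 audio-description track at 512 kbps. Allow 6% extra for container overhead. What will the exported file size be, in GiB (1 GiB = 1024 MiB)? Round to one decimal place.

Audio total: 96 + 512 = 608 kbps = 0.608 Mbps.
Total bitrate: 18.7 + 0.608 = 19.308 Mbps.
Stream data: 19.308 Mbps × 8520 s = 164504.2 Mb.
With 6% container overhead: ×1.06.
174,374 Mb = 21,796,801,200 bytes ÷ 1,073,741,824 = 20.30 GiB.

20.3 GiB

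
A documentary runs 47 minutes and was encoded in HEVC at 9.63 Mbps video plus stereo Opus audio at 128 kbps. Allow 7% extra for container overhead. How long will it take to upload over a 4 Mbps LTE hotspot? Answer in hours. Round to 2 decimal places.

47 min = 2820 s
Audio: 128 kbps = 0.128 Mbps.
Total bitrate: 9.758 Mbps.
File: 9.758 Mbps × 2820 s = 27517.6 Mb.
With 7% container overhead: ×1.07. → 29443.8 Mb.
At 4 Mbps: 29443.8 / 4 = 7360.9 s ≈ 2.04 hours.

2.04 hours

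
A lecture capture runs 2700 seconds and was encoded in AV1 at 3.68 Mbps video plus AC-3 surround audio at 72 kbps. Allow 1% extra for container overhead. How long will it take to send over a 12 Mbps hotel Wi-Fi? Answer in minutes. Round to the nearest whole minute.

14 minutes

Audio: 72 kbps = 0.072 Mbps.
Total bitrate: 3.752 Mbps.
File: 3.752 Mbps × 2700 s = 10130.4 Mb.
With 1% container overhead: ×1.01. → 10231.7 Mb.
At 12 Mbps: 10231.7 / 12 = 852.6 s ≈ 14.2 minutes.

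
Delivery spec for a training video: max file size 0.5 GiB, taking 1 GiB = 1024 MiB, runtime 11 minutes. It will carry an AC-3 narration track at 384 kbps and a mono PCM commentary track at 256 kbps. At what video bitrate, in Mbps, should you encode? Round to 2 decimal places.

Budget: 0.5 GiB = 4295.0 Mb.
11 min = 660 s
Total bitrate budget: 4295.0 Mb / 660 s = 6.508 Mbps.
Audio total: 384 + 256 = 640 kbps = 0.640 Mbps.
Video: 6.508 − 0.640 = 5.868 Mbps.

5.87 Mbps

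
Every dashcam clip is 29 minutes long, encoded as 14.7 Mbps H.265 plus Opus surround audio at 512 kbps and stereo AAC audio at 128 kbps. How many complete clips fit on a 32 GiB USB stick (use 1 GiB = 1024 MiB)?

29 min = 1740 s
Audio total: 512 + 128 = 640 kbps = 0.640 Mbps.
Total bitrate: 15.340 Mbps.
Per item: 15.340 Mbps × 1740 s = 26,692 Mb = 3,336 MB.
Capacity: 32 GiB = 274,878 Mb; 10.30 items → 10 complete.

10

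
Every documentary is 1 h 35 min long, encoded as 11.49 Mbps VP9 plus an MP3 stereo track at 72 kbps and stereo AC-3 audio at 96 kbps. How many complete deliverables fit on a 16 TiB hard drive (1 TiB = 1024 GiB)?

2117

1 h 35 min = 95 min = 5700 s
Audio total: 72 + 96 = 168 kbps = 0.168 Mbps.
Total bitrate: 11.658 Mbps.
Per item: 11.658 Mbps × 5700 s = 66,451 Mb = 8,306 MB.
Capacity: 16 TiB = 140,737,488 Mb; 2117.93 items → 2117 complete.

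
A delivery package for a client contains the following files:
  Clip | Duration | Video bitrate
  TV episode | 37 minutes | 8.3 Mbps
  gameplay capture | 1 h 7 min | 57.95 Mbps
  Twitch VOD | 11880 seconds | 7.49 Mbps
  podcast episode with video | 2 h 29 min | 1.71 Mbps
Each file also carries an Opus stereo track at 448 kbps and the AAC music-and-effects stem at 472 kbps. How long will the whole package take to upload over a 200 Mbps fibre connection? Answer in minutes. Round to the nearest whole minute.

32 minutes

Audio total: 448 + 472 = 920 kbps = 0.920 Mbps.
TV episode: 9.220 Mbps × 2220 s = 20468.4 Mb
gameplay capture: 58.870 Mbps × 4020 s = 236657.4 Mb
Twitch VOD: 8.410 Mbps × 11880 s = 99910.8 Mb
podcast episode with video: 2.630 Mbps × 8940 s = 23512.2 Mb
Total: 380548.8 Mb = 47568.6 MB.
At 200 Mbps: 380548.8 / 200 = 1903 s ≈ 31.7 minutes.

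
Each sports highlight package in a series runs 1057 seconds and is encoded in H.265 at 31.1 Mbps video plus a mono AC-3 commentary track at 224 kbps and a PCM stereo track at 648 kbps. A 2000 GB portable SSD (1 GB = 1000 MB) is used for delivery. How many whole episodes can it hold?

473

Audio total: 224 + 648 = 872 kbps = 0.872 Mbps.
Total bitrate: 31.972 Mbps.
Per item: 31.972 Mbps × 1057 s = 33,794 Mb = 4,224 MB.
Capacity: 2000 GB = 16,000,000 Mb; 473.45 items → 473 complete.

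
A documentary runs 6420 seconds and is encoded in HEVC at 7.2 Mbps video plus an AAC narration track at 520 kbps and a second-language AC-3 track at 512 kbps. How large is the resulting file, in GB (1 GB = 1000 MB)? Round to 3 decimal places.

Audio total: 520 + 512 = 1032 kbps = 1.032 Mbps.
Total bitrate: 7.2 + 1.032 = 8.232 Mbps.
Stream data: 8.232 Mbps × 6420 s = 52849.4 Mb.
52,849 Mb ÷ 8 = 6,606 MB → 6.606 GB.

6.606 GB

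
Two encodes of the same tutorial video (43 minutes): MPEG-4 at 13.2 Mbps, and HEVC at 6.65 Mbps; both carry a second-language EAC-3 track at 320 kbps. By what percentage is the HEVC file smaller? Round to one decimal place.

43 min = 2580 s
Audio: 320 kbps = 0.320 Mbps.
MPEG-4: 13.520 Mbps × 2580 s = 34881.6 Mb = 4.061 GiB.
HEVC: 6.970 Mbps × 2580 s = 17982.6 Mb = 2.093 GiB.
Reduction: (1 − 2.093/4.061) × 100 = 48.45%.

48.4%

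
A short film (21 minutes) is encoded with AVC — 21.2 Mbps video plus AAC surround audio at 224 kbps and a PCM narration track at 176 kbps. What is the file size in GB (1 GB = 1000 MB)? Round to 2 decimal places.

3.40 GB

21 min = 1260 s
Audio total: 224 + 176 = 400 kbps = 0.400 Mbps.
Total bitrate: 21.2 + 0.400 = 21.600 Mbps.
Stream data: 21.600 Mbps × 1260 s = 27216.0 Mb.
27,216 Mb ÷ 8 = 3,402 MB → 3.402 GB.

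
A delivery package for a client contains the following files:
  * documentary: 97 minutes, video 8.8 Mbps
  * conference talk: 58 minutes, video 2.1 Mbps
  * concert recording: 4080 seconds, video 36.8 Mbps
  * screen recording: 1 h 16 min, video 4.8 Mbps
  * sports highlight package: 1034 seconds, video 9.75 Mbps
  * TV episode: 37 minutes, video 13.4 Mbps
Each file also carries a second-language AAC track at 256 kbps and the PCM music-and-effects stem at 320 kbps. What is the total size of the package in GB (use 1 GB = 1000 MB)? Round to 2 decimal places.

Audio total: 256 + 320 = 576 kbps = 0.576 Mbps.
documentary: 9.376 Mbps × 5820 s = 54568.3 Mb
conference talk: 2.676 Mbps × 3480 s = 9312.5 Mb
concert recording: 37.376 Mbps × 4080 s = 152494.1 Mb
screen recording: 5.376 Mbps × 4560 s = 24514.6 Mb
sports highlight package: 10.326 Mbps × 1034 s = 10677.1 Mb
TV episode: 13.976 Mbps × 2220 s = 31026.7 Mb
Total: 282593.2 Mb = 35324.2 MB.
= 35.32 GB.

35.32 GB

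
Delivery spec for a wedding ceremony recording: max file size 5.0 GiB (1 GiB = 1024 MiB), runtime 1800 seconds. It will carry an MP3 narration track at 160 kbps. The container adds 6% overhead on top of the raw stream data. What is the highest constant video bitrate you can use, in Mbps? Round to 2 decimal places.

Budget: 5.0 GiB = 42949.7 Mb.
Stream payload after overhead: 42949.7 / 1.06 = 40518.6 Mb.
Total bitrate budget: 40518.6 Mb / 1800 s = 22.510 Mbps.
Audio: 160 kbps = 0.160 Mbps.
Video: 22.510 − 0.160 = 22.350 Mbps.

22.35 Mbps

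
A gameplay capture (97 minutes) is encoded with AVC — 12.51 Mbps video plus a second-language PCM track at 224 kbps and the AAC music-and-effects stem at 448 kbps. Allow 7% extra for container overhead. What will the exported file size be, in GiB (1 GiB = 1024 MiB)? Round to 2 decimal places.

97 min = 5820 s
Audio total: 224 + 448 = 672 kbps = 0.672 Mbps.
Total bitrate: 12.51 + 0.672 = 13.182 Mbps.
Stream data: 13.182 Mbps × 5820 s = 76719.2 Mb.
With 7% container overhead: ×1.07.
82,090 Mb = 10,261,198,350 bytes ÷ 1,073,741,824 = 9.556 GiB.

9.56 GiB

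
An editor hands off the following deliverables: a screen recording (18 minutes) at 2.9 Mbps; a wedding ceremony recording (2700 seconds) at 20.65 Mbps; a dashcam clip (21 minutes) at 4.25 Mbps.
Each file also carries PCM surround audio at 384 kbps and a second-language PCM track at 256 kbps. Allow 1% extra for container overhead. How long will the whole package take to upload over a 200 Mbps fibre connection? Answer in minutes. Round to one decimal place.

5.7 minutes

Audio total: 384 + 256 = 640 kbps = 0.640 Mbps.
screen recording: 3.540 Mbps × 1080 s × 1.01 = 3861.4 Mb
wedding ceremony recording: 21.290 Mbps × 2700 s × 1.01 = 58057.8 Mb
dashcam clip: 4.890 Mbps × 1260 s × 1.01 = 6223.0 Mb
Total: 68142.3 Mb = 8517.8 MB.
At 200 Mbps: 68142.3 / 200 = 341 s ≈ 5.68 minutes.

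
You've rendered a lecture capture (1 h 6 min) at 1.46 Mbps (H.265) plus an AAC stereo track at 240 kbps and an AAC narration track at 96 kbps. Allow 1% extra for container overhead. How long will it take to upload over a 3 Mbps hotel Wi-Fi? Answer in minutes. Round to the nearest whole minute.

40 minutes

1 h 6 min = 66 min = 3960 s
Audio total: 240 + 96 = 336 kbps = 0.336 Mbps.
Total bitrate: 1.796 Mbps.
File: 1.796 Mbps × 3960 s = 7112.2 Mb.
With 1% container overhead: ×1.01. → 7183.3 Mb.
At 3 Mbps: 7183.3 / 3 = 2394.4 s ≈ 39.9 minutes.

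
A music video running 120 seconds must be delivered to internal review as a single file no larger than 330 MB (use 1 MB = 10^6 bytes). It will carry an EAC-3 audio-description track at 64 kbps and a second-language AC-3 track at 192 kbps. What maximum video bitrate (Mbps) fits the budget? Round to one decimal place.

Budget: 330 MB = 2640.0 Mb.
Total bitrate budget: 2640.0 Mb / 120 s = 22.000 Mbps.
Audio total: 64 + 192 = 256 kbps = 0.256 Mbps.
Video: 22.000 − 0.256 = 21.744 Mbps.

21.7 Mbps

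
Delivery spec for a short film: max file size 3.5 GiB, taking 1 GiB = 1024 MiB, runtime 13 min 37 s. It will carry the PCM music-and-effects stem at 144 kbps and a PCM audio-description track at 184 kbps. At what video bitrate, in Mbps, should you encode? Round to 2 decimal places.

Budget: 3.5 GiB = 30064.8 Mb.
13 min 37 s = 817 s
Total bitrate budget: 30064.8 Mb / 817 s = 36.799 Mbps.
Audio total: 144 + 184 = 328 kbps = 0.328 Mbps.
Video: 36.799 − 0.328 = 36.471 Mbps.

36.47 Mbps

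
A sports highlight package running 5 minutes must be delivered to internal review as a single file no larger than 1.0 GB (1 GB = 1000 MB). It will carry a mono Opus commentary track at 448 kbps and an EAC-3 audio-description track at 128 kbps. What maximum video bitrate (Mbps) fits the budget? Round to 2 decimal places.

Budget: 1.0 GB = 8000.0 Mb.
5 min = 300 s
Total bitrate budget: 8000.0 Mb / 300 s = 26.667 Mbps.
Audio total: 448 + 128 = 576 kbps = 0.576 Mbps.
Video: 26.667 − 0.576 = 26.091 Mbps.

26.09 Mbps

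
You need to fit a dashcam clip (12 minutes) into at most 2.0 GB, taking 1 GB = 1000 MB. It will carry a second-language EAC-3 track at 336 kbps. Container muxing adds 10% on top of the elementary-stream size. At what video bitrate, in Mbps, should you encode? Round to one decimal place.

Budget: 2.0 GB = 16000.0 Mb.
Stream payload after overhead: 16000.0 / 1.10 = 14545.5 Mb.
12 min = 720 s
Total bitrate budget: 14545.5 Mb / 720 s = 20.202 Mbps.
Audio: 336 kbps = 0.336 Mbps.
Video: 20.202 − 0.336 = 19.866 Mbps.

19.9 Mbps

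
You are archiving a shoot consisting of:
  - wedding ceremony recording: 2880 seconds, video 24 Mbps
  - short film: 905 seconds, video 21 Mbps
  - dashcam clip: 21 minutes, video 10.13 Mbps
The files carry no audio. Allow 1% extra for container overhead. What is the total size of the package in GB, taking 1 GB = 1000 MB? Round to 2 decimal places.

wedding ceremony recording: 24.000 Mbps × 2880 s × 1.01 = 69811.2 Mb
short film: 21.000 Mbps × 905 s × 1.01 = 19195.0 Mb
dashcam clip: 10.130 Mbps × 1260 s × 1.01 = 12891.4 Mb
Total: 101897.7 Mb = 12737.2 MB.
= 12.74 GB.

12.74 GB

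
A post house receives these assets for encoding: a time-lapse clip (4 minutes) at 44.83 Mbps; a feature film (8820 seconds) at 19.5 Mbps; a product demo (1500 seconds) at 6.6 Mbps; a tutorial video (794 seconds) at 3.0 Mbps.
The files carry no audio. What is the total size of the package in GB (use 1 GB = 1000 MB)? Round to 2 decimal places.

time-lapse clip: 44.830 Mbps × 240 s = 10759.2 Mb
feature film: 19.500 Mbps × 8820 s = 171990.0 Mb
product demo: 6.600 Mbps × 1500 s = 9900.0 Mb
tutorial video: 3.000 Mbps × 794 s = 2382.0 Mb
Total: 195031.2 Mb = 24378.9 MB.
= 24.38 GB.

24.38 GB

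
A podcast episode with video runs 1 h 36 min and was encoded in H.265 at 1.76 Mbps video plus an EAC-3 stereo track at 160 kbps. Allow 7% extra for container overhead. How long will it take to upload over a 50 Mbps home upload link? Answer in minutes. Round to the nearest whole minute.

1 h 36 min = 96 min = 5760 s
Audio: 160 kbps = 0.160 Mbps.
Total bitrate: 1.920 Mbps.
File: 1.920 Mbps × 5760 s = 11059.2 Mb.
With 7% container overhead: ×1.07. → 11833.3 Mb.
At 50 Mbps: 11833.3 / 50 = 236.7 s ≈ 3.94 minutes.

4 minutes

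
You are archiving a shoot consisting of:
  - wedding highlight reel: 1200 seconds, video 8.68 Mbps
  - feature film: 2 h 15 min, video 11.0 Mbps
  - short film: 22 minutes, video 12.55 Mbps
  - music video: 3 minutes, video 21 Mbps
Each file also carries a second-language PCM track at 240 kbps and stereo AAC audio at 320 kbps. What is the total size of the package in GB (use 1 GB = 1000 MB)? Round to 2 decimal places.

Audio total: 240 + 320 = 560 kbps = 0.560 Mbps.
wedding highlight reel: 9.240 Mbps × 1200 s = 11088.0 Mb
feature film: 11.560 Mbps × 8100 s = 93636.0 Mb
short film: 13.110 Mbps × 1320 s = 17305.2 Mb
music video: 21.560 Mbps × 180 s = 3880.8 Mb
Total: 125910.0 Mb = 15738.8 MB.
= 15.74 GB.

15.74 GB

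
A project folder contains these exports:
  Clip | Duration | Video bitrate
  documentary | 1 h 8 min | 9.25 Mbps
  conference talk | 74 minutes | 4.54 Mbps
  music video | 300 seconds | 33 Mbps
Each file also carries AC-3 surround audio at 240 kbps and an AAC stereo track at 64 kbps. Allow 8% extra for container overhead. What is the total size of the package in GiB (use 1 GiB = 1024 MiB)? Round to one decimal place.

8.9 GiB

Audio total: 240 + 64 = 304 kbps = 0.304 Mbps.
documentary: 9.554 Mbps × 4080 s × 1.08 = 42098.7 Mb
conference talk: 4.844 Mbps × 4440 s × 1.08 = 23227.9 Mb
music video: 33.304 Mbps × 300 s × 1.08 = 10790.5 Mb
Total: 76117.2 Mb = 9514.6 MB.
= 8.861 GiB.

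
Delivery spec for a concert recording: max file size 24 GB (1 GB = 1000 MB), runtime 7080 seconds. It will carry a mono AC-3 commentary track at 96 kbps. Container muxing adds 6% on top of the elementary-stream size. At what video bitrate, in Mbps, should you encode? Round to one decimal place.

25.5 Mbps

Budget: 24 GB = 192000.0 Mb.
Stream payload after overhead: 192000.0 / 1.06 = 181132.1 Mb.
Total bitrate budget: 181132.1 Mb / 7080 s = 25.584 Mbps.
Audio: 96 kbps = 0.096 Mbps.
Video: 25.584 − 0.096 = 25.488 Mbps.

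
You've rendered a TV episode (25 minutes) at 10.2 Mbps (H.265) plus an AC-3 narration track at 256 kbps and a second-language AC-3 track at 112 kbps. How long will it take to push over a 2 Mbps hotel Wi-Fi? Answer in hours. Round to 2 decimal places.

2.20 hours

25 min = 1500 s
Audio total: 256 + 112 = 368 kbps = 0.368 Mbps.
Total bitrate: 10.568 Mbps.
File: 10.568 Mbps × 1500 s = 15852.0 Mb.
At 2 Mbps: 15852.0 / 2 = 7926.0 s ≈ 2.2 hours.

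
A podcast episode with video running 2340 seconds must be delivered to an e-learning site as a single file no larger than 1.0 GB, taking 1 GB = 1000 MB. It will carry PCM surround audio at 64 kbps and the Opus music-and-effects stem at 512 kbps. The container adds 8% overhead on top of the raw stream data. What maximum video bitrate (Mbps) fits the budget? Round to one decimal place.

2.6 Mbps

Budget: 1.0 GB = 8000.0 Mb.
Stream payload after overhead: 8000.0 / 1.08 = 7407.4 Mb.
Total bitrate budget: 7407.4 Mb / 2340 s = 3.166 Mbps.
Audio total: 64 + 512 = 576 kbps = 0.576 Mbps.
Video: 3.166 − 0.576 = 2.590 Mbps.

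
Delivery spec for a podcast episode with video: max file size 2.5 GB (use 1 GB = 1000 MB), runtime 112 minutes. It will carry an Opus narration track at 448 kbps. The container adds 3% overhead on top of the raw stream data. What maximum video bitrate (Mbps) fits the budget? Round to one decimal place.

Budget: 2.5 GB = 20000.0 Mb.
Stream payload after overhead: 20000.0 / 1.03 = 19417.5 Mb.
112 min = 6720 s
Total bitrate budget: 19417.5 Mb / 6720 s = 2.890 Mbps.
Audio: 448 kbps = 0.448 Mbps.
Video: 2.890 − 0.448 = 2.442 Mbps.

2.4 Mbps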